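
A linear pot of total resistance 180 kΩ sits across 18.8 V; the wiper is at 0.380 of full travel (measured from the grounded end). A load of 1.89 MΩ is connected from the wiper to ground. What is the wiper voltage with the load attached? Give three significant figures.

V ≈ 6.99 V

The wiper splits the pot into (1−α)R = 111.6 kΩ above and αR = 68.40 kΩ below.
Lower section ‖ load = 66.01 kΩ.
V_wiper = 18.8 × 66.01/(111.6 + 66.01) = 6.99 V.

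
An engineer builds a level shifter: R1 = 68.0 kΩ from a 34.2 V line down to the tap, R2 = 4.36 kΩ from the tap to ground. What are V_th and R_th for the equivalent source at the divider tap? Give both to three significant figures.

V_th is the open-circuit tap voltage: 34.2 × 4.36/(68.0 + 4.36) = 2.06 V.
With the supply zeroed, R1 and R2 appear in parallel from the tap: R_th = R1‖R2 = (68.0 × 4.36)/72.36 = 4.10 kΩ.

V_th = 2.06 V, R_th = 4.10 kΩ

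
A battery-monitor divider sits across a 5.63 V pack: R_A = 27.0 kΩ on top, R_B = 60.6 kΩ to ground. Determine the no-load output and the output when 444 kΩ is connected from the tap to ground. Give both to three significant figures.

Unloaded: 3.89 V; loaded: 3.74 V

Open-circuit: V = 5.63 × 60.6/(27.0 + 60.6) = 3.89 V.
With the load, R_B becomes R_B‖R_L = 53.32 kΩ, so V = 5.63 × 53.32/80.32 = 3.74 V.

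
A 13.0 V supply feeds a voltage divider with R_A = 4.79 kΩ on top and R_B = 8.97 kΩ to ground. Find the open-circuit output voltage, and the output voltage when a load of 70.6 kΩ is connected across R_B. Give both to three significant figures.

Unloaded: 8.47 V; loaded: 8.12 V

Open-circuit: V = 13.0 × 8.97/(4.79 + 8.97) = 8.47 V.
With the load, R_B becomes R_B‖R_L = 7.959 kΩ, so V = 13.0 × 7.959/12.75 = 8.12 V.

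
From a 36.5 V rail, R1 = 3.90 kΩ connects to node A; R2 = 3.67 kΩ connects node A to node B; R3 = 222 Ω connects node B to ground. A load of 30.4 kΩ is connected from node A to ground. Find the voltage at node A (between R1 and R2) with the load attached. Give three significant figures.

V ≈ 17.1 V

Below node A the series string R2+R3 = 3892 Ω sits in parallel with the 30400 Ω load: 3450 Ω.
V_A = 36.5 × 3450/(3900 + 3450) = 17.1 V.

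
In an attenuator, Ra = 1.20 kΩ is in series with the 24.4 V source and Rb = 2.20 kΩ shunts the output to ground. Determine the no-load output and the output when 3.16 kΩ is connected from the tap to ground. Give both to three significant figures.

Open-circuit: V = 24.4 × 2.20/(1.20 + 2.20) = 15.8 V.
With the load, Rb becomes Rb‖R_L = 1.297 kΩ, so V = 24.4 × 1.297/2.497 = 12.7 V.

Unloaded: 15.8 V; loaded: 12.7 V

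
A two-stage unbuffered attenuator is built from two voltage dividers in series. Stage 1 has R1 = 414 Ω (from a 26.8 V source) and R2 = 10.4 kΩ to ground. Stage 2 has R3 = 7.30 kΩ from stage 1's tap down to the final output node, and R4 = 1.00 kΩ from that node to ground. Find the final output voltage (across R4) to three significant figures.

Stage 2 presents R3+R4 = 8300 Ω as a load on stage 1's tap.
Stage 1's lower leg becomes R2‖(R3+R4) = 4616 Ω, so V_mid = 26.8 × 4616/5030 = 24.59 V.
Stage 2 is itself unloaded: V_out = V_mid × R4/(R3+R4) = 24.59 × 1000/8300 = 2.96 V.

V_out ≈ 2.96 V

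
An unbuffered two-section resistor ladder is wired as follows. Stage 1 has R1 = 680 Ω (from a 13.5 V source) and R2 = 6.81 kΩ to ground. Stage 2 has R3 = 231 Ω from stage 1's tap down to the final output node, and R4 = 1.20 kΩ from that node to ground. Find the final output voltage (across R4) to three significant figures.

Stage 2 presents R3+R4 = 1431 Ω as a load on stage 1's tap.
Stage 1's lower leg becomes R2‖(R3+R4) = 1183 Ω, so V_mid = 13.5 × 1183/1863 = 8.571 V.
Stage 2 is itself unloaded: V_out = V_mid × R4/(R3+R4) = 8.571 × 1200/1431 = 7.19 V.

V_out ≈ 7.19 V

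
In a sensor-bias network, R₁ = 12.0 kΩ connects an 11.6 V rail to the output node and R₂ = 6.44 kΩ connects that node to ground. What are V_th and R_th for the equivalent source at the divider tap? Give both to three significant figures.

V_th = 4.05 V, R_th = 4.19 kΩ

V_th is the open-circuit tap voltage: 11.6 × 6.44/(12.0 + 6.44) = 4.05 V.
With the supply zeroed, R₁ and R₂ appear in parallel from the tap: R_th = R₁‖R₂ = (12.0 × 6.44)/18.44 = 4.19 kΩ.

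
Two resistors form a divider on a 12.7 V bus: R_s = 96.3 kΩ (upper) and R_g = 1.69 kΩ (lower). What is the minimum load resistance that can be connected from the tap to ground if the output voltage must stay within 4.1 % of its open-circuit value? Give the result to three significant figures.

Output resistance R_th = R_s‖R_g = (96.3 × 1.69)/97.99 = 1.661 kΩ.
The fractional drop is R_th/(R_th + R_L); requiring this ≤ 0.0410 gives R_L ≥ R_th(1/0.0410 − 1) = 1.661 × 23.39 = 38.8 kΩ.

R_L(min) ≈ 38.8 kΩ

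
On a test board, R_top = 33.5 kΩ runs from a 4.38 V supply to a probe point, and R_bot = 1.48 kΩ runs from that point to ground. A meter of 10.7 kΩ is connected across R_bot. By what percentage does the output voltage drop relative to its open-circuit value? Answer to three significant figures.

Unloaded V = 4.38 × 1.48/34.98 = 0.18532 V.
Loaded: R_bot‖R_L = 1.300 kΩ, giving V = 4.38 × 1.300/34.80 = 0.16364 V.
Drop = (0.18532 − 0.16364) / 0.18532 = 11.7 %.

11.7 %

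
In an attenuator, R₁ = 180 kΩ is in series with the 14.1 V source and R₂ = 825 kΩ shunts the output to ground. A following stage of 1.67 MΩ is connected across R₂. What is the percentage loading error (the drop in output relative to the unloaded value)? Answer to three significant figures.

8.13 %

Unloaded V = 14.1 × 825/1005 = 11.575 V.
Loaded: R₂‖R_L = 552.2 kΩ, giving V = 14.1 × 552.2/732.2 = 10.634 V.
Drop = (11.575 − 10.634) / 11.575 = 8.13 %.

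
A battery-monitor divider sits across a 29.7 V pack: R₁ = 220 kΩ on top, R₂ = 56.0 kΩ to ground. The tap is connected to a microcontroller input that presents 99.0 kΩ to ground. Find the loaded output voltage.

V_out ≈ 4.15 V

The load sits in parallel with R₂: R₂‖R_L = (56.0 × 99.0) / (56.0 + 99.0) = 35.77 kΩ.
V_out = 29.7 × 35.77 / (220 + 35.77) = 29.7 × 35.77/255.8 = 4.15 V.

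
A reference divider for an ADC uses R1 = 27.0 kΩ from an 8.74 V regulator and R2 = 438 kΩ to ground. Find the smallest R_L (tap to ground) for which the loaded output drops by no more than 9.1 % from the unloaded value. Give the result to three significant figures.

R_L(min) ≈ 254 kΩ

Output resistance R_th = R1‖R2 = (27.0 × 438)/465.0 = 25.43 kΩ.
The fractional drop is R_th/(R_th + R_L); requiring this ≤ 0.0910 gives R_L ≥ R_th(1/0.0910 − 1) = 25.43 × 9.989 = 254 kΩ.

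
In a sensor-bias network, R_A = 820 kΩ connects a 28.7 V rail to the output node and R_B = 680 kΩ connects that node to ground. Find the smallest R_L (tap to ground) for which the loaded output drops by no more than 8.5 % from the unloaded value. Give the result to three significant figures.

R_L(min) ≈ 4.00 MΩ

Output resistance R_th = R_A‖R_B = (820 × 680)/1500 = 371.7 kΩ.
The fractional drop is R_th/(R_th + R_L); requiring this ≤ 0.0850 gives R_L ≥ R_th(1/0.0850 − 1) = 371.7 × 10.76 = 4.00 MΩ.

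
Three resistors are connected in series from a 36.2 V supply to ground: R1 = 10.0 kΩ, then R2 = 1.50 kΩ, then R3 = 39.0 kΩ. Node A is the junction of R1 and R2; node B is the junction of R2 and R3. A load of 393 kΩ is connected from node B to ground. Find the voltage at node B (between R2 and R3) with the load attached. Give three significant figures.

V ≈ 27.3 V

At node B, R3 is in parallel with the load: R3‖R_L = 35.48 kΩ.
Below node A the resistance is R2 + (R3‖R_L) = 36.98 kΩ, so V_A = 36.2 × 36.98/46.98 = 28.49 V.
Then V_B = V_A × (R3‖R_L)/(R2 + R3‖R_L) = 28.49 × 35.48/36.98 = 27.3 V.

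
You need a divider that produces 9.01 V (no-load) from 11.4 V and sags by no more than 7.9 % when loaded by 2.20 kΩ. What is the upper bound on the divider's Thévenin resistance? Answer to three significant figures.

Loading drop = R_th/(R_th + R_L) ≤ 0.0790, so R_th ≤ R_L · ε/(1−ε) = 2.20 kΩ × 0.0790/0.9210 = 189 Ω.
(Any R1, R2 with R2/(R1+R2) = 0.790 and R1‖R2 ≤ 189 Ω will meet the spec.)

R_th ≤ 189 Ω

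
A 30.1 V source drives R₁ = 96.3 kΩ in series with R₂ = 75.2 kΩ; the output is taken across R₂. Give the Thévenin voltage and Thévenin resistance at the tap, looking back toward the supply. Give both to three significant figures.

V_th is the open-circuit tap voltage: 30.1 × 75.2/(96.3 + 75.2) = 13.2 V.
With the supply zeroed, R₁ and R₂ appear in parallel from the tap: R_th = R₁‖R₂ = (96.3 × 75.2)/171.5 = 42.2 kΩ.

V_th = 13.2 V, R_th = 42.2 kΩ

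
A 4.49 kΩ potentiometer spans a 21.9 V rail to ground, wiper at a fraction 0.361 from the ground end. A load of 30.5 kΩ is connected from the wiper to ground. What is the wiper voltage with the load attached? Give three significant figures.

The wiper splits the pot into (1−α)R = 2.869 kΩ above and αR = 1.621 kΩ below.
Lower section ‖ load = 1.539 kΩ.
V_wiper = 21.9 × 1.539/(2.869 + 1.539) = 7.65 V.

V ≈ 7.65 V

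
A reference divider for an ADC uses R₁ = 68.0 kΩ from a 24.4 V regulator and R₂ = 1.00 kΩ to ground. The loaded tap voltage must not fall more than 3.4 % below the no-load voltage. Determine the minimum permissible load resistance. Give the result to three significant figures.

R_L(min) ≈ 28.0 kΩ

Output resistance R_th = R₁‖R₂ = (68000 × 1000)/69000 = 985.5 Ω.
The fractional drop is R_th/(R_th + R_L); requiring this ≤ 0.0340 gives R_L ≥ R_th(1/0.0340 − 1) = 985.5 × 28.41 = 28.0 kΩ.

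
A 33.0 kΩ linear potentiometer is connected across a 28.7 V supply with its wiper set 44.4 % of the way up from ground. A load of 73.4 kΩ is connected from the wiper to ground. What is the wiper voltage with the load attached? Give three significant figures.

V ≈ 11.5 V

The wiper splits the pot into (1−α)R = 18.35 kΩ above and αR = 14.65 kΩ below.
Lower section ‖ load = 12.21 kΩ.
V_wiper = 28.7 × 12.21/(18.35 + 12.21) = 11.5 V.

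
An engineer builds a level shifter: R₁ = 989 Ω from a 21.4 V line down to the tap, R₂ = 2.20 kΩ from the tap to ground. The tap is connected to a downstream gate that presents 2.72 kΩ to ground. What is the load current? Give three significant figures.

R₂‖R_L = 1216 Ω; V_out = 21.4 × 1216/2205 = 11.80 V.
I_L = V_out / R_L = 11.80 / 2.72 kΩ = 4.34 mA.

I_L ≈ 4.34 mA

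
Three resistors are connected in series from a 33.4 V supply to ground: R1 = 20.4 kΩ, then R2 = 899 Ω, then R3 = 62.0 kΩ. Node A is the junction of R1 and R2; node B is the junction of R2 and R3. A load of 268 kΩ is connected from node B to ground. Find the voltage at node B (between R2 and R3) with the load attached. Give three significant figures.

V ≈ 23.5 V

At node B, R3 is in parallel with the load: R3‖R_L = 50350 Ω.
Below node A the resistance is R2 + (R3‖R_L) = 51250 Ω, so V_A = 33.4 × 51250/71650 = 23.89 V.
Then V_B = V_A × (R3‖R_L)/(R2 + R3‖R_L) = 23.89 × 50350/51250 = 23.5 V.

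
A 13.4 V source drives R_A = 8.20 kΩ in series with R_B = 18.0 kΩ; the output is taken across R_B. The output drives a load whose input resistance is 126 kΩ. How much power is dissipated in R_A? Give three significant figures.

Total resistance from the source is R_A + (R_B‖R_L) = 23.95 kΩ, so I = 13.4/23.95 kΩ = 0.5595 mA.
P = I²·R_A = (0.5595 mA)² × 8.20 kΩ = 2.57 mW.

P ≈ 2.57 mW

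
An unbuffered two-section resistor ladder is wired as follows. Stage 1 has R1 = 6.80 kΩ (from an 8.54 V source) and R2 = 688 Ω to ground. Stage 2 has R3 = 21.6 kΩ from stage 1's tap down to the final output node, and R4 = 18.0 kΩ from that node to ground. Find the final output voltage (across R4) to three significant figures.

Stage 2 presents R3+R4 = 39600 Ω as a load on stage 1's tap.
Stage 1's lower leg becomes R2‖(R3+R4) = 676.3 Ω, so V_mid = 8.54 × 676.3/7476 = 0.7725 V.
Stage 2 is itself unloaded: V_out = V_mid × R4/(R3+R4) = 0.7725 × 18000/39600 = 0.351 V.

V_out ≈ 0.351 V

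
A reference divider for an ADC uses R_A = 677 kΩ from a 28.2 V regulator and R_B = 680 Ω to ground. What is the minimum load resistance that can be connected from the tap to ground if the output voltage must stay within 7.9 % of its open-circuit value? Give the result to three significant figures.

R_L(min) ≈ 7.92 kΩ

Output resistance R_th = R_A‖R_B = (677000 × 680)/677700 = 679.3 Ω.
The fractional drop is R_th/(R_th + R_L); requiring this ≤ 0.0790 gives R_L ≥ R_th(1/0.0790 − 1) = 679.3 × 11.66 = 7.92 kΩ.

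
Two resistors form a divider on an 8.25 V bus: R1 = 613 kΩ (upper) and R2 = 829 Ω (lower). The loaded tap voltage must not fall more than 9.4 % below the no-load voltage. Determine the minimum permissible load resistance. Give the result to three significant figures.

R_L(min) ≈ 7.98 kΩ

Output resistance R_th = R1‖R2 = (613000 × 829)/613800 = 827.9 Ω.
The fractional drop is R_th/(R_th + R_L); requiring this ≤ 0.0940 gives R_L ≥ R_th(1/0.0940 − 1) = 827.9 × 9.638 = 7.98 kΩ.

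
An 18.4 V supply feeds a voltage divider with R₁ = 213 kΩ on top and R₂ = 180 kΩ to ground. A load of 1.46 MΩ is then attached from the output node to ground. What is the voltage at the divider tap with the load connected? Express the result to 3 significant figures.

V_out ≈ 7.90 V

The load sits in parallel with R₂: R₂‖R_L = (180 × 1460) / (180 + 1460) = 160.2 kΩ.
V_out = 18.4 × 160.2 / (213 + 160.2) = 18.4 × 160.2/373.2 = 7.90 V.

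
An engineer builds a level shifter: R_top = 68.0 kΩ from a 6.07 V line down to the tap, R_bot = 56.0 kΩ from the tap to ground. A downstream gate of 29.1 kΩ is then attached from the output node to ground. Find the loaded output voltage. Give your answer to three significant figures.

V_out ≈ 1.33 V

The load sits in parallel with R_bot: R_bot‖R_L = (56.0 × 29.1) / (56.0 + 29.1) = 19.15 kΩ.
V_out = 6.07 × 19.15 / (68.0 + 19.15) = 6.07 × 19.15/87.15 = 1.33 V.
(Unloaded it would have been 2.74 V.)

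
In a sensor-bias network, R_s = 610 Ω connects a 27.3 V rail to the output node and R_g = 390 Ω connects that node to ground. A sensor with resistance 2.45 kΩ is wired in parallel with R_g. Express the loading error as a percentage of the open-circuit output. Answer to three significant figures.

The divider's output (Thévenin) resistance is R_s‖R_g = 237.9 Ω.
Fractional drop under load = R_th/(R_th + R_L) = 237.9 / (237.9 + 2450) = 0.08851.
So the output falls by 8.85 %.

8.85 %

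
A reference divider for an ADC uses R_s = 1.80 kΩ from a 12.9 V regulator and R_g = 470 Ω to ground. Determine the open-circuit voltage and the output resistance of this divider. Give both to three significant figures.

V_th = 2.67 V, R_th = 373 Ω

V_th is the open-circuit tap voltage: 12.9 × 470/(1800 + 470) = 2.67 V.
With the supply zeroed, R_s and R_g appear in parallel from the tap: R_th = R_s‖R_g = (1800 × 470)/2270 = 373 Ω.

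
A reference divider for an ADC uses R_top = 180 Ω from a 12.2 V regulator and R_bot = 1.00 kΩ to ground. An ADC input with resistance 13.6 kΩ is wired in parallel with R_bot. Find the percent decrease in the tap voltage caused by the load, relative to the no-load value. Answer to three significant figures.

1.11 %

The divider's output (Thévenin) resistance is R_top‖R_bot = 152.5 Ω.
Fractional drop under load = R_th/(R_th + R_L) = 152.5 / (152.5 + 13600) = 0.01109.
So the output falls by 1.11 %.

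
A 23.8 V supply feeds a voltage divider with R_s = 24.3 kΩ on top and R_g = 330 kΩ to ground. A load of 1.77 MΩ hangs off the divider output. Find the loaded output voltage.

The load sits in parallel with R_g: R_g‖R_L = (330 × 1770) / (330 + 1770) = 278.1 kΩ.
V_out = 23.8 × 278.1 / (24.3 + 278.1) = 23.8 × 278.1/302.4 = 21.9 V.

V_out ≈ 21.9 V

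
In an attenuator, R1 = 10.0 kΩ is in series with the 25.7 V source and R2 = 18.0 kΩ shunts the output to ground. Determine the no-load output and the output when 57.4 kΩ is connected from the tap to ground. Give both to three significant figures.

Unloaded: 16.5 V; loaded: 14.9 V

Open-circuit: V = 25.7 × 18.0/(10.0 + 18.0) = 16.5 V.
With the load, R2 becomes R2‖R_L = 13.70 kΩ, so V = 25.7 × 13.70/23.70 = 14.9 V.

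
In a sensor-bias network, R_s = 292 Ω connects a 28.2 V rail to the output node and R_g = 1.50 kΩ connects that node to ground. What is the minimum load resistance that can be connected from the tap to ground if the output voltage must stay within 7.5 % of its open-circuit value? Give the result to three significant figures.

R_L(min) ≈ 3.01 kΩ

Output resistance R_th = R_s‖R_g = (292 × 1500)/1792 = 244.4 Ω.
The fractional drop is R_th/(R_th + R_L); requiring this ≤ 0.0750 gives R_L ≥ R_th(1/0.0750 − 1) = 244.4 × 12.33 = 3.01 kΩ.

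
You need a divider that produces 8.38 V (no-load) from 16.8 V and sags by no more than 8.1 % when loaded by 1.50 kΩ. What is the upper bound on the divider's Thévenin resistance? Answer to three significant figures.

R_th ≤ 132 Ω

Loading drop = R_th/(R_th + R_L) ≤ 0.0810, so R_th ≤ R_L · ε/(1−ε) = 1.50 kΩ × 0.0810/0.9190 = 132 Ω.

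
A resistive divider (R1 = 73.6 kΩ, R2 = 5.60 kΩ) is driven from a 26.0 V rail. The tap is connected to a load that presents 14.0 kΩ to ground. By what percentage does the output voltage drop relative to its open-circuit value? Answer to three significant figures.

The divider's output (Thévenin) resistance is R1‖R2 = 5.204 kΩ.
Fractional drop under load = R_th/(R_th + R_L) = 5.204 / (5.204 + 14.0) = 0.2710.
So the output falls by 27.1 %.

27.1 %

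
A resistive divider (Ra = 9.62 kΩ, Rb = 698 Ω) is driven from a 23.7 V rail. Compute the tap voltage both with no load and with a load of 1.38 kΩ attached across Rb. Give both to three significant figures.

Unloaded: 1.60 V; loaded: 1.09 V

Open-circuit: V = 23.7 × 698/(9620 + 698) = 1.60 V.
With the load, Rb becomes Rb‖R_L = 463.5 Ω, so V = 23.7 × 463.5/10080 = 1.09 V.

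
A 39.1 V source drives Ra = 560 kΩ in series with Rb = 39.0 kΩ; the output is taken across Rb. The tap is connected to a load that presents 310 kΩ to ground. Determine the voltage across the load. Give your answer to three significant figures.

V_out ≈ 2.28 V

The load sits in parallel with Rb: Rb‖R_L = (39.0 × 310) / (39.0 + 310) = 34.64 kΩ.
V_out = 39.1 × 34.64 / (560 + 34.64) = 39.1 × 34.64/594.6 = 2.28 V.
(Unloaded it would have been 2.55 V.)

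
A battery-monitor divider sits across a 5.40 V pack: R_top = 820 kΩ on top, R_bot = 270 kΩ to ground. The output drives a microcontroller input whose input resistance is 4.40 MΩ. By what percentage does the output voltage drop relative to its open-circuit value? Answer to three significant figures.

4.41 %

The divider's output (Thévenin) resistance is R_top‖R_bot = 203.1 kΩ.
Fractional drop under load = R_th/(R_th + R_L) = 203.1 / (203.1 + 4400) = 0.04413.
So the output falls by 4.41 %.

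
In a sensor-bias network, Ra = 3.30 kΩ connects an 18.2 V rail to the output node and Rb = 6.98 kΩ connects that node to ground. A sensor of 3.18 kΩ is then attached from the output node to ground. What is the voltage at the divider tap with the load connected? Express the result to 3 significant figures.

The load sits in parallel with Rb: Rb‖R_L = (6.98 × 3.18) / (6.98 + 3.18) = 2.185 kΩ.
V_out = 18.2 × 2.185 / (3.30 + 2.185) = 18.2 × 2.185/5.485 = 7.25 V.
(Unloaded it would have been 12.4 V.)

V_out ≈ 7.25 V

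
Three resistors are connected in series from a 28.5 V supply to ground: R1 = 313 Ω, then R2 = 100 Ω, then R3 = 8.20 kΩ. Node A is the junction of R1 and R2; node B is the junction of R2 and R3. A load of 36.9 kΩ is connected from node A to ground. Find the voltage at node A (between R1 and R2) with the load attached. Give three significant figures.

Below node A the series string R2+R3 = 8300 Ω sits in parallel with the 36900 Ω load: 6776 Ω.
V_A = 28.5 × 6776/(313 + 6776) = 27.2 V.

V ≈ 27.2 V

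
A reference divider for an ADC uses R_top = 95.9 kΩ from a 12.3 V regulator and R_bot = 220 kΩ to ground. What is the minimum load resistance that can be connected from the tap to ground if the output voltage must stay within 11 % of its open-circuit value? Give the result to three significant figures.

R_L(min) ≈ 540 kΩ

Output resistance R_th = R_top‖R_bot = (95.9 × 220)/315.9 = 66.79 kΩ.
The fractional drop is R_th/(R_th + R_L); requiring this ≤ 0.110 gives R_L ≥ R_th(1/0.110 − 1) = 66.79 × 8.091 = 540 kΩ.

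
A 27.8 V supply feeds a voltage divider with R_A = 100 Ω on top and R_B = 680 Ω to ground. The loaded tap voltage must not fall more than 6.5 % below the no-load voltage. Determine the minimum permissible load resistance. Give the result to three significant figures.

R_L(min) ≈ 1.25 kΩ

Output resistance R_th = R_A‖R_B = (100 × 680)/780.0 = 87.18 Ω.
The fractional drop is R_th/(R_th + R_L); requiring this ≤ 0.0650 gives R_L ≥ R_th(1/0.0650 − 1) = 87.18 × 14.38 = 1.25 kΩ.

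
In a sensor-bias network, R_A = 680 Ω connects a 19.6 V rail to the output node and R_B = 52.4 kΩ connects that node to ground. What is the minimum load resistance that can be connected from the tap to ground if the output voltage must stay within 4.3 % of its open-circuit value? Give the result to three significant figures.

Output resistance R_th = R_A‖R_B = (680 × 52400)/53080 = 671.3 Ω.
The fractional drop is R_th/(R_th + R_L); requiring this ≤ 0.0430 gives R_L ≥ R_th(1/0.0430 − 1) = 671.3 × 22.26 = 14.9 kΩ.

R_L(min) ≈ 14.9 kΩ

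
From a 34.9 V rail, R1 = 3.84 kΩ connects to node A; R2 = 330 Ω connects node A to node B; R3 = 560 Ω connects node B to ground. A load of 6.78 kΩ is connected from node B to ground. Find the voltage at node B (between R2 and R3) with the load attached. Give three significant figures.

At node B, R3 is in parallel with the load: R3‖R_L = 517.3 Ω.
Below node A the resistance is R2 + (R3‖R_L) = 847.3 Ω, so V_A = 34.9 × 847.3/4687 = 6.309 V.
Then V_B = V_A × (R3‖R_L)/(R2 + R3‖R_L) = 6.309 × 517.3/847.3 = 3.85 V.

V ≈ 3.85 V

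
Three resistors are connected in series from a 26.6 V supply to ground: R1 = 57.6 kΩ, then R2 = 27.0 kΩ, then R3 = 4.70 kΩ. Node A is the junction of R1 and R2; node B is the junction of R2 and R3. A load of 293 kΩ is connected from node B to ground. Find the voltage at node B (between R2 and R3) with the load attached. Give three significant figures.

V ≈ 1.38 V

At node B, R3 is in parallel with the load: R3‖R_L = 4.626 kΩ.
Below node A the resistance is R2 + (R3‖R_L) = 31.63 kΩ, so V_A = 26.6 × 31.63/89.23 = 9.428 V.
Then V_B = V_A × (R3‖R_L)/(R2 + R3‖R_L) = 9.428 × 4.626/31.63 = 1.38 V.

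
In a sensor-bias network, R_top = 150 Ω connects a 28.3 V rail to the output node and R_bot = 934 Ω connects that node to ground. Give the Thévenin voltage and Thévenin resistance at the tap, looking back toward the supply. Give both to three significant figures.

V_th is the open-circuit tap voltage: 28.3 × 934/(150 + 934) = 24.4 V.
With the supply zeroed, R_top and R_bot appear in parallel from the tap: R_th = R_top‖R_bot = (150 × 934)/1084 = 129 Ω.

V_th = 24.4 V, R_th = 129 Ω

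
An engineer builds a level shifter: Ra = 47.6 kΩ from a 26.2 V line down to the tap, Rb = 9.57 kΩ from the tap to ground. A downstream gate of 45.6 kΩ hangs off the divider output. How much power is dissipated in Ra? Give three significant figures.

P ≈ 10.6 mW

Total resistance from the source is Ra + (Rb‖R_L) = 55.51 kΩ, so I = 26.2/55.51 kΩ = 0.4720 mA.
P = I²·Ra = (0.4720 mA)² × 47.6 kΩ = 10.6 mW.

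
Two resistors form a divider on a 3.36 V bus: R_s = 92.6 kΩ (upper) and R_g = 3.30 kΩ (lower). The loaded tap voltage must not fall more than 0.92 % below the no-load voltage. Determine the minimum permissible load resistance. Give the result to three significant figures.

R_L(min) ≈ 343 kΩ

Output resistance R_th = R_s‖R_g = (92.6 × 3.30)/95.90 = 3.186 kΩ.
The fractional drop is R_th/(R_th + R_L); requiring this ≤ 0.00920 gives R_L ≥ R_th(1/0.00920 − 1) = 3.186 × 107.7 = 343 kΩ.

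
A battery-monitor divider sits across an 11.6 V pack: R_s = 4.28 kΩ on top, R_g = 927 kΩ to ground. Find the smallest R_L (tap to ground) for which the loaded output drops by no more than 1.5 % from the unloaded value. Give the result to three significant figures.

R_L(min) ≈ 280 kΩ

Output resistance R_th = R_s‖R_g = (4.28 × 927)/931.3 = 4.260 kΩ.
The fractional drop is R_th/(R_th + R_L); requiring this ≤ 0.0150 gives R_L ≥ R_th(1/0.0150 − 1) = 4.260 × 65.67 = 280 kΩ.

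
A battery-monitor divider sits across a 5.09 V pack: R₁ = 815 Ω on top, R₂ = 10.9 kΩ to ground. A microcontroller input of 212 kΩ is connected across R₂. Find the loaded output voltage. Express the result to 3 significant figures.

V_out ≈ 4.72 V

The load sits in parallel with R₂: R₂‖R_L = (10900 × 212000) / (10900 + 212000) = 10370 Ω.
V_out = 5.09 × 10370 / (815 + 10370) = 5.09 × 10370/11180 = 4.72 V.
(Unloaded it would have been 4.74 V.)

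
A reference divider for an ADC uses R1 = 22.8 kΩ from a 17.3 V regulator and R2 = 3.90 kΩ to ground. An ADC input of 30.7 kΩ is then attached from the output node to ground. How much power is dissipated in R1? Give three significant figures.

P ≈ 9.90 mW

Total resistance from the source is R1 + (R2‖R_L) = 26.26 kΩ, so I = 17.3/26.26 kΩ = 0.6588 mA.
P = I²·R1 = (0.6588 mA)² × 22.8 kΩ = 9.90 mW.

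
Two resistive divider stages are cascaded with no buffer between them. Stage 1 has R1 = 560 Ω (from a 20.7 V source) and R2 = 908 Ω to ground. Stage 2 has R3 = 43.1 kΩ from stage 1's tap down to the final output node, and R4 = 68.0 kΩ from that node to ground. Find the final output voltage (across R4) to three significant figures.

Stage 2 presents R3+R4 = 111100 Ω as a load on stage 1's tap.
Stage 1's lower leg becomes R2‖(R3+R4) = 900.6 Ω, so V_mid = 20.7 × 900.6/1461 = 12.76 V.
Stage 2 is itself unloaded: V_out = V_mid × R4/(R3+R4) = 12.76 × 68000/111100 = 7.81 V.

V_out ≈ 7.81 V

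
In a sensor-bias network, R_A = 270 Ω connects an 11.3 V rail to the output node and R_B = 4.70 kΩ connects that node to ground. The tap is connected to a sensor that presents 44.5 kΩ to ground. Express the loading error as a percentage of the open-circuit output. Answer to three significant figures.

0.571 %

The divider's output (Thévenin) resistance is R_A‖R_B = 255.3 Ω.
Fractional drop under load = R_th/(R_th + R_L) = 255.3 / (255.3 + 44500) = 0.005705.
So the output falls by 0.571 %.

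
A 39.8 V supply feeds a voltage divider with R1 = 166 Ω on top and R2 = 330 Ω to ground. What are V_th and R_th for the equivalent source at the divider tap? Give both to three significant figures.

V_th = 26.5 V, R_th = 110 Ω

V_th is the open-circuit tap voltage: 39.8 × 330/(166 + 330) = 26.5 V.
With the supply zeroed, R1 and R2 appear in parallel from the tap: R_th = R1‖R2 = (166 × 330)/496.0 = 110 Ω.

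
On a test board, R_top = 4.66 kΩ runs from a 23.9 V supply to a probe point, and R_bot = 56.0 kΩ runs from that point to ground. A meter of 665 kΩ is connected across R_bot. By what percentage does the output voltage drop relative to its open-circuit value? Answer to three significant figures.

The divider's output (Thévenin) resistance is R_top‖R_bot = 4.302 kΩ.
Fractional drop under load = R_th/(R_th + R_L) = 4.302 / (4.302 + 665) = 0.006428.
So the output falls by 0.643 %.

0.643 %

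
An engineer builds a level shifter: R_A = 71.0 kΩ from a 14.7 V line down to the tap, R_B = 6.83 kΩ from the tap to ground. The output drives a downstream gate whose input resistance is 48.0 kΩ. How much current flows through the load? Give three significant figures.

I_L ≈ 0.0238 mA

R_B‖R_L = 5.979 kΩ; V_out = 14.7 × 5.979/76.98 = 1.142 V.
I_L = V_out / R_L = 1.142 / 48.0 kΩ = 0.0238 mA.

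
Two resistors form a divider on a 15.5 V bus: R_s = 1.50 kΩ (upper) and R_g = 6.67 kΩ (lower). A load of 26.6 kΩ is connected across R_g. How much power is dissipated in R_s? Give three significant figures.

Total resistance from the source is R_s + (R_g‖R_L) = 6.833 kΩ, so I = 15.5/6.833 kΩ = 2.268 mA.
P = I²·R_s = (2.268 mA)² × 1.50 kΩ = 7.72 mW.

P ≈ 7.72 mW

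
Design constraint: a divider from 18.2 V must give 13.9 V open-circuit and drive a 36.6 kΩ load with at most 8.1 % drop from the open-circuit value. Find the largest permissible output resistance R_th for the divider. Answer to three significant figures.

R_th ≤ 3.23 kΩ

Loading drop = R_th/(R_th + R_L) ≤ 0.0810, so R_th ≤ R_L · ε/(1−ε) = 36.6 kΩ × 0.0810/0.9190 = 3.23 kΩ.
(Any R1, R2 with R2/(R1+R2) = 0.764 and R1‖R2 ≤ 3.23 kΩ will meet the spec.)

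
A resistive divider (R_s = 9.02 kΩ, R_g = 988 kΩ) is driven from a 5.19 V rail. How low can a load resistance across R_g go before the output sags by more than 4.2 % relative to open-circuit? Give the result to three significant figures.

Output resistance R_th = R_s‖R_g = (9.02 × 988)/997.0 = 8.938 kΩ.
The fractional drop is R_th/(R_th + R_L); requiring this ≤ 0.0420 gives R_L ≥ R_th(1/0.0420 − 1) = 8.938 × 22.81 = 204 kΩ.

R_L(min) ≈ 204 kΩ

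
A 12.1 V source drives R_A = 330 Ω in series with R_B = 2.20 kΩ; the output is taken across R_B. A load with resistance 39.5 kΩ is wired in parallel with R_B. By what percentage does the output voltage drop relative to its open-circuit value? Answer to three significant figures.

0.721 %

The divider's output (Thévenin) resistance is R_A‖R_B = 287.0 Ω.
Fractional drop under load = R_th/(R_th + R_L) = 287.0 / (287.0 + 39500) = 0.007212.
So the output falls by 0.721 %.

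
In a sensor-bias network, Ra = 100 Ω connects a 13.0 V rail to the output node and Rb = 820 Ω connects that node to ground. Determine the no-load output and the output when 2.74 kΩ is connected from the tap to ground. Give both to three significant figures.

Unloaded: 11.6 V; loaded: 11.2 V

Open-circuit: V = 13.0 × 820/(100 + 820) = 11.6 V.
With the load, Rb becomes Rb‖R_L = 631.1 Ω, so V = 13.0 × 631.1/731.1 = 11.2 V.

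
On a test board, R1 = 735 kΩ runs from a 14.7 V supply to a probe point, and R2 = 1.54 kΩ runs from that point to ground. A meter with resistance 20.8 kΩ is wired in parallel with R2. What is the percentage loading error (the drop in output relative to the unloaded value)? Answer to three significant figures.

6.88 %

The divider's output (Thévenin) resistance is R1‖R2 = 1.537 kΩ.
Fractional drop under load = R_th/(R_th + R_L) = 1.537 / (1.537 + 20.8) = 0.06880.
So the output falls by 6.88 %.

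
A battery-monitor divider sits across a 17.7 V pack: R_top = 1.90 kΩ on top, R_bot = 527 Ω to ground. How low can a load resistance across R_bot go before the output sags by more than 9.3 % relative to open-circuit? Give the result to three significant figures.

R_L(min) ≈ 4.02 kΩ

Output resistance R_th = R_top‖R_bot = (1900 × 527)/2427 = 412.6 Ω.
The fractional drop is R_th/(R_th + R_L); requiring this ≤ 0.0930 gives R_L ≥ R_th(1/0.0930 − 1) = 412.6 × 9.753 = 4.02 kΩ.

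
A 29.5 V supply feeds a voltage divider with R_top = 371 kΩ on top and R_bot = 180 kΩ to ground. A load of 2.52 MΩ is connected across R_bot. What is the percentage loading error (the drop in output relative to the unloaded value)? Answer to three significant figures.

The divider's output (Thévenin) resistance is R_top‖R_bot = 121.2 kΩ.
Fractional drop under load = R_th/(R_th + R_L) = 121.2 / (121.2 + 2520) = 0.04589.
So the output falls by 4.59 %.

4.59 %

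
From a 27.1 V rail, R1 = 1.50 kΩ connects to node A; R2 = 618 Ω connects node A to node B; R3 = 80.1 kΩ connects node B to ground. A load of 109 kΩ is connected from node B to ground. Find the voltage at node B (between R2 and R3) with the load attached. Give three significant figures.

At node B, R3 is in parallel with the load: R3‖R_L = 46170 Ω.
Below node A the resistance is R2 + (R3‖R_L) = 46790 Ω, so V_A = 27.1 × 46790/48290 = 26.26 V.
Then V_B = V_A × (R3‖R_L)/(R2 + R3‖R_L) = 26.26 × 46170/46790 = 25.9 V.

V ≈ 25.9 V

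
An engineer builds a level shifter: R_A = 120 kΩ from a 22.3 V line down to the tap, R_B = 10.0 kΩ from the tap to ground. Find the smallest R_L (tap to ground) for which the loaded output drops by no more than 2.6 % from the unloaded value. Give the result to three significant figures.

R_L(min) ≈ 346 kΩ

Output resistance R_th = R_A‖R_B = (120 × 10.0)/130.0 = 9.231 kΩ.
The fractional drop is R_th/(R_th + R_L); requiring this ≤ 0.0260 gives R_L ≥ R_th(1/0.0260 − 1) = 9.231 × 37.46 = 346 kΩ.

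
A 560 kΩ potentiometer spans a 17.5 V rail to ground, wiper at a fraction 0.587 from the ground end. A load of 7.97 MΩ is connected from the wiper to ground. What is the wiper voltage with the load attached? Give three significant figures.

V ≈ 10.1 V

The wiper splits the pot into (1−α)R = 231.3 kΩ above and αR = 328.7 kΩ below.
Lower section ‖ load = 315.7 kΩ.
V_wiper = 17.5 × 315.7/(231.3 + 315.7) = 10.1 V.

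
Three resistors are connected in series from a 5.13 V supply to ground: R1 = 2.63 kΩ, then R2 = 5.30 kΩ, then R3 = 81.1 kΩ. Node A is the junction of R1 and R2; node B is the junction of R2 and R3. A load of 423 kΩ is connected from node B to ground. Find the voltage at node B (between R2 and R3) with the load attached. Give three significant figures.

V ≈ 4.59 V

At node B, R3 is in parallel with the load: R3‖R_L = 68.05 kΩ.
Below node A the resistance is R2 + (R3‖R_L) = 73.35 kΩ, so V_A = 5.13 × 73.35/75.98 = 4.952 V.
Then V_B = V_A × (R3‖R_L)/(R2 + R3‖R_L) = 4.952 × 68.05/73.35 = 4.59 V.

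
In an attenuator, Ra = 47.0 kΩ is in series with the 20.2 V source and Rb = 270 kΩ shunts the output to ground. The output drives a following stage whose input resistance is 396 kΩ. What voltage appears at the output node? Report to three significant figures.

V_out ≈ 15.6 V

The load sits in parallel with Rb: Rb‖R_L = (270 × 396) / (270 + 396) = 160.5 kΩ.
V_out = 20.2 × 160.5 / (47.0 + 160.5) = 20.2 × 160.5/207.5 = 15.6 V.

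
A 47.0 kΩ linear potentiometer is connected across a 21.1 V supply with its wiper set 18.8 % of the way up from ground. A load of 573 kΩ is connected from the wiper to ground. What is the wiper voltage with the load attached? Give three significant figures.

V ≈ 3.92 V

The wiper splits the pot into (1−α)R = 38.16 kΩ above and αR = 8.836 kΩ below.
Lower section ‖ load = 8.702 kΩ.
V_wiper = 21.1 × 8.702/(38.16 + 8.702) = 3.92 V.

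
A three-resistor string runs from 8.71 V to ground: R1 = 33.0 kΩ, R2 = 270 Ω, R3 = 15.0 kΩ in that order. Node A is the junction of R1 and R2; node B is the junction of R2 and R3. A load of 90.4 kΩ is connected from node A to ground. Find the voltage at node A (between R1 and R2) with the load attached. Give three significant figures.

V ≈ 2.47 V

Below node A the series string R2+R3 = 15270 Ω sits in parallel with the 90400 Ω load: 13060 Ω.
V_A = 8.71 × 13060/(33000 + 13060) = 2.47 V.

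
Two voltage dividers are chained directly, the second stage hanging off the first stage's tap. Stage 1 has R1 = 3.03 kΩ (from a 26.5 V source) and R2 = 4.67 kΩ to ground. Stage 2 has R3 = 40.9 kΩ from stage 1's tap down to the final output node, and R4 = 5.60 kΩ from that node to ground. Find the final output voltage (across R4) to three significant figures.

Stage 2 presents R3+R4 = 46.50 kΩ as a load on stage 1's tap.
Stage 1's lower leg becomes R2‖(R3+R4) = 4.244 kΩ, so V_mid = 26.5 × 4.244/7.274 = 15.46 V.
Stage 2 is itself unloaded: V_out = V_mid × R4/(R3+R4) = 15.46 × 5.60/46.50 = 1.86 V.

V_out ≈ 1.86 V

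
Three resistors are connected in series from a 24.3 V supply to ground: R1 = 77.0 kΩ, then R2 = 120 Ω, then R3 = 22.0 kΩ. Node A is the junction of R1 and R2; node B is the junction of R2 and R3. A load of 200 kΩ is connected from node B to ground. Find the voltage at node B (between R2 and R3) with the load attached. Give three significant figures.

V ≈ 4.97 V

At node B, R3 is in parallel with the load: R3‖R_L = 19820 Ω.
Below node A the resistance is R2 + (R3‖R_L) = 19940 Ω, so V_A = 24.3 × 19940/96940 = 4.998 V.
Then V_B = V_A × (R3‖R_L)/(R2 + R3‖R_L) = 4.998 × 19820/19940 = 4.97 V.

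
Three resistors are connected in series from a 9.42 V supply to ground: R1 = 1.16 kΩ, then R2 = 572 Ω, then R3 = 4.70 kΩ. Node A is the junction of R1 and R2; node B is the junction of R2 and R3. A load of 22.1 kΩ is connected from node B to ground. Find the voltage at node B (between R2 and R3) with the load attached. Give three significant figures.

V ≈ 6.51 V

At node B, R3 is in parallel with the load: R3‖R_L = 3876 Ω.
Below node A the resistance is R2 + (R3‖R_L) = 4448 Ω, so V_A = 9.42 × 4448/5608 = 7.471 V.
Then V_B = V_A × (R3‖R_L)/(R2 + R3‖R_L) = 7.471 × 3876/4448 = 6.51 V.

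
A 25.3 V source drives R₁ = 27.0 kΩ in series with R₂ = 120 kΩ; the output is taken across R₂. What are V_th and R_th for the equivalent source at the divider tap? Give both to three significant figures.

V_th = 20.7 V, R_th = 22.0 kΩ

V_th is the open-circuit tap voltage: 25.3 × 120/(27.0 + 120) = 20.7 V.
With the supply zeroed, R₁ and R₂ appear in parallel from the tap: R_th = R₁‖R₂ = (27.0 × 120)/147.0 = 22.0 kΩ.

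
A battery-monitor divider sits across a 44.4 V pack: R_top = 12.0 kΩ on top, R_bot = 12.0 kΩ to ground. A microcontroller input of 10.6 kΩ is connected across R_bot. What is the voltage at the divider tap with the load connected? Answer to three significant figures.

The load sits in parallel with R_bot: R_bot‖R_L = (12.0 × 10.6) / (12.0 + 10.6) = 5.628 kΩ.
V_out = 44.4 × 5.628 / (12.0 + 5.628) = 44.4 × 5.628/17.63 = 14.2 V.

V_out ≈ 14.2 V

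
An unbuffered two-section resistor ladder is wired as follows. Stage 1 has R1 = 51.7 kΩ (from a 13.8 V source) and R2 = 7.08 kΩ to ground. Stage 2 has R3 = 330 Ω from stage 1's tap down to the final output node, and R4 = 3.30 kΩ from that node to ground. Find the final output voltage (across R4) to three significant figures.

V_out ≈ 0.556 V

Stage 2 presents R3+R4 = 3630 Ω as a load on stage 1's tap.
Stage 1's lower leg becomes R2‖(R3+R4) = 2400 Ω, so V_mid = 13.8 × 2400/54100 = 0.6121 V.
Stage 2 is itself unloaded: V_out = V_mid × R4/(R3+R4) = 0.6121 × 3300/3630 = 0.556 V.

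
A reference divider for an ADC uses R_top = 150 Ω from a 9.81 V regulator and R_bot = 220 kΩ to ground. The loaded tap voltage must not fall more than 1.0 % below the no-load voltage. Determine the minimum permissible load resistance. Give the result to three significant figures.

Output resistance R_th = R_top‖R_bot = (150 × 220000)/220200 = 149.9 Ω.
The fractional drop is R_th/(R_th + R_L); requiring this ≤ 0.0100 gives R_L ≥ R_th(1/0.0100 − 1) = 149.9 × 99.00 = 14.8 kΩ.

R_L(min) ≈ 14.8 kΩ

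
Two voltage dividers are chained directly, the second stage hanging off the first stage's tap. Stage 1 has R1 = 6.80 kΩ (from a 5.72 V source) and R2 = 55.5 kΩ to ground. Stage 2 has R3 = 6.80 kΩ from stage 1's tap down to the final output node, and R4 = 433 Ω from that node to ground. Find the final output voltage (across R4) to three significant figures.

V_out ≈ 0.166 V

Stage 2 presents R3+R4 = 7233 Ω as a load on stage 1's tap.
Stage 1's lower leg becomes R2‖(R3+R4) = 6399 Ω, so V_mid = 5.72 × 6399/13200 = 2.773 V.
Stage 2 is itself unloaded: V_out = V_mid × R4/(R3+R4) = 2.773 × 433/7233 = 0.166 V.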